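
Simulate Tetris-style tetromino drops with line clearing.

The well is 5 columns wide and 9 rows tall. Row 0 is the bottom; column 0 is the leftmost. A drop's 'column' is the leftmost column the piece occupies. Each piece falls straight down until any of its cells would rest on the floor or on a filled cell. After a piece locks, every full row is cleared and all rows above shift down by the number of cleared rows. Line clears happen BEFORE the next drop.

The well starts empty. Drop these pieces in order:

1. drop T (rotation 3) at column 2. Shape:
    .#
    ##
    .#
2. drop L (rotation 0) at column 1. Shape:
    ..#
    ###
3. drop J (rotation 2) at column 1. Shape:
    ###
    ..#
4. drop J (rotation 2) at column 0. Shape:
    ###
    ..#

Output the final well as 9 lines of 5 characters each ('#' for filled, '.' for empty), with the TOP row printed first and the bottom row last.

Answer: ###..
..#..
.###.
...#.
...#.
.###.
...#.
..##.
...#.

Derivation:
Drop 1: T rot3 at col 2 lands with bottom-row=0; cleared 0 line(s) (total 0); column heights now [0 0 2 3 0], max=3
Drop 2: L rot0 at col 1 lands with bottom-row=3; cleared 0 line(s) (total 0); column heights now [0 4 4 5 0], max=5
Drop 3: J rot2 at col 1 lands with bottom-row=5; cleared 0 line(s) (total 0); column heights now [0 7 7 7 0], max=7
Drop 4: J rot2 at col 0 lands with bottom-row=7; cleared 0 line(s) (total 0); column heights now [9 9 9 7 0], max=9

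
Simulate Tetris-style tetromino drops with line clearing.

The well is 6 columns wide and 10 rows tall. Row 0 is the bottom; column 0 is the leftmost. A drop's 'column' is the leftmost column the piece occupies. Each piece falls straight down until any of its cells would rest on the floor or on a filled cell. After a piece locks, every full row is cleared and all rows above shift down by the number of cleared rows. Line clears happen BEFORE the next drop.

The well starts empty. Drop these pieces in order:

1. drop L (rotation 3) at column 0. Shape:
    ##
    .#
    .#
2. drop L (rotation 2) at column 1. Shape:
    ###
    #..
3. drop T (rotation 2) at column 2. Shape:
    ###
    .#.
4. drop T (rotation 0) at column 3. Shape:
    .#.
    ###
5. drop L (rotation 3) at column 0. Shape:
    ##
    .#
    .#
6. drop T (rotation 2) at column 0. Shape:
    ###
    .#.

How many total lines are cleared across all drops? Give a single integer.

Answer: 0

Derivation:
Drop 1: L rot3 at col 0 lands with bottom-row=0; cleared 0 line(s) (total 0); column heights now [3 3 0 0 0 0], max=3
Drop 2: L rot2 at col 1 lands with bottom-row=3; cleared 0 line(s) (total 0); column heights now [3 5 5 5 0 0], max=5
Drop 3: T rot2 at col 2 lands with bottom-row=5; cleared 0 line(s) (total 0); column heights now [3 5 7 7 7 0], max=7
Drop 4: T rot0 at col 3 lands with bottom-row=7; cleared 0 line(s) (total 0); column heights now [3 5 7 8 9 8], max=9
Drop 5: L rot3 at col 0 lands with bottom-row=5; cleared 0 line(s) (total 0); column heights now [8 8 7 8 9 8], max=9
Drop 6: T rot2 at col 0 lands with bottom-row=8; cleared 0 line(s) (total 0); column heights now [10 10 10 8 9 8], max=10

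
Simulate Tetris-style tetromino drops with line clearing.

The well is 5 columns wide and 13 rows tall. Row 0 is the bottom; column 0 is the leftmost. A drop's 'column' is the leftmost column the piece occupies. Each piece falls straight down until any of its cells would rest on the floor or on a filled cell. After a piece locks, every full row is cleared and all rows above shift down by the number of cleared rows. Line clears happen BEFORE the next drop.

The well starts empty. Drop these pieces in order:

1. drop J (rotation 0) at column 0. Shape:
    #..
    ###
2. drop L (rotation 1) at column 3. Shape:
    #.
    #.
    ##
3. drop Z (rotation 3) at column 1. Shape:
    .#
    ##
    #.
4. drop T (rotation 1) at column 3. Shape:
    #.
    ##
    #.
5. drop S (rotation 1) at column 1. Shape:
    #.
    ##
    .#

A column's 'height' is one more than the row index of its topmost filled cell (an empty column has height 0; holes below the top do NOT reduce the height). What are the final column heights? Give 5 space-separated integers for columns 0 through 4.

Answer: 1 6 5 5 4

Derivation:
Drop 1: J rot0 at col 0 lands with bottom-row=0; cleared 0 line(s) (total 0); column heights now [2 1 1 0 0], max=2
Drop 2: L rot1 at col 3 lands with bottom-row=0; cleared 1 line(s) (total 1); column heights now [1 0 0 2 0], max=2
Drop 3: Z rot3 at col 1 lands with bottom-row=0; cleared 0 line(s) (total 1); column heights now [1 2 3 2 0], max=3
Drop 4: T rot1 at col 3 lands with bottom-row=2; cleared 0 line(s) (total 1); column heights now [1 2 3 5 4], max=5
Drop 5: S rot1 at col 1 lands with bottom-row=3; cleared 0 line(s) (total 1); column heights now [1 6 5 5 4], max=6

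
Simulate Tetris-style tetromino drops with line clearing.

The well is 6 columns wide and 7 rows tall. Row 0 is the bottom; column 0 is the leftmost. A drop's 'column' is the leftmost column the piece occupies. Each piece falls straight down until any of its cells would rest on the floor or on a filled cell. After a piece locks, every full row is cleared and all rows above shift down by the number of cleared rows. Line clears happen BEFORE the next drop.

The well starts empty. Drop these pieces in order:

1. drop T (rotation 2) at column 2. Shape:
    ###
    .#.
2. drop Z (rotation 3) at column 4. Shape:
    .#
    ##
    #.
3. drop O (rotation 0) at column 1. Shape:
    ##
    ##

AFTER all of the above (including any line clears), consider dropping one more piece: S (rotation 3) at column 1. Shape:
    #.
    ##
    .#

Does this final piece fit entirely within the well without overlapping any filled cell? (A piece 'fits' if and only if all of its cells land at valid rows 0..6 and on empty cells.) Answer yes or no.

Answer: yes

Derivation:
Drop 1: T rot2 at col 2 lands with bottom-row=0; cleared 0 line(s) (total 0); column heights now [0 0 2 2 2 0], max=2
Drop 2: Z rot3 at col 4 lands with bottom-row=2; cleared 0 line(s) (total 0); column heights now [0 0 2 2 4 5], max=5
Drop 3: O rot0 at col 1 lands with bottom-row=2; cleared 0 line(s) (total 0); column heights now [0 4 4 2 4 5], max=5
Test piece S rot3 at col 1 (width 2): heights before test = [0 4 4 2 4 5]; fits = True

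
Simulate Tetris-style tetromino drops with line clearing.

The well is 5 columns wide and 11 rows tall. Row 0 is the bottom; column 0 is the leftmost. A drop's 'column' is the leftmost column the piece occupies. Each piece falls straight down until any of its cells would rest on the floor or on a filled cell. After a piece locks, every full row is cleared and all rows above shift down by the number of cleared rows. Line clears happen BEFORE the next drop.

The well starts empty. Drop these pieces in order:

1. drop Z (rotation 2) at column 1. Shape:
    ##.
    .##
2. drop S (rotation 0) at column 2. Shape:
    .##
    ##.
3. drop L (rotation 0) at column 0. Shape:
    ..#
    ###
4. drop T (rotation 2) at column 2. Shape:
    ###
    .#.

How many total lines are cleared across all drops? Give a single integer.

Answer: 1

Derivation:
Drop 1: Z rot2 at col 1 lands with bottom-row=0; cleared 0 line(s) (total 0); column heights now [0 2 2 1 0], max=2
Drop 2: S rot0 at col 2 lands with bottom-row=2; cleared 0 line(s) (total 0); column heights now [0 2 3 4 4], max=4
Drop 3: L rot0 at col 0 lands with bottom-row=3; cleared 1 line(s) (total 1); column heights now [0 2 4 3 0], max=4
Drop 4: T rot2 at col 2 lands with bottom-row=3; cleared 0 line(s) (total 1); column heights now [0 2 5 5 5], max=5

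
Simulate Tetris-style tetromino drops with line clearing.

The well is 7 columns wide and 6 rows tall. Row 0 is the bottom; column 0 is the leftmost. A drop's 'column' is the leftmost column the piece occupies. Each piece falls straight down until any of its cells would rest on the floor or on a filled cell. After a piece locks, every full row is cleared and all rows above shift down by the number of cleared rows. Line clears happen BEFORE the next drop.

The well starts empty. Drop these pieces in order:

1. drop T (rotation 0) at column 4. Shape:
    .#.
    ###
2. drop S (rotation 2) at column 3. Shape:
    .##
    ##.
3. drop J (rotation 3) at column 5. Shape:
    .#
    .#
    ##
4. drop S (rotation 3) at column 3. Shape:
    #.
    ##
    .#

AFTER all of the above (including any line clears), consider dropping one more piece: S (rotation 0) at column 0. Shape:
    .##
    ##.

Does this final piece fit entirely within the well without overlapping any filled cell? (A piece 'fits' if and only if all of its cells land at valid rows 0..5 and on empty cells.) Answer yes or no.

Answer: yes

Derivation:
Drop 1: T rot0 at col 4 lands with bottom-row=0; cleared 0 line(s) (total 0); column heights now [0 0 0 0 1 2 1], max=2
Drop 2: S rot2 at col 3 lands with bottom-row=1; cleared 0 line(s) (total 0); column heights now [0 0 0 2 3 3 1], max=3
Drop 3: J rot3 at col 5 lands with bottom-row=3; cleared 0 line(s) (total 0); column heights now [0 0 0 2 3 4 6], max=6
Drop 4: S rot3 at col 3 lands with bottom-row=3; cleared 0 line(s) (total 0); column heights now [0 0 0 6 5 4 6], max=6
Test piece S rot0 at col 0 (width 3): heights before test = [0 0 0 6 5 4 6]; fits = True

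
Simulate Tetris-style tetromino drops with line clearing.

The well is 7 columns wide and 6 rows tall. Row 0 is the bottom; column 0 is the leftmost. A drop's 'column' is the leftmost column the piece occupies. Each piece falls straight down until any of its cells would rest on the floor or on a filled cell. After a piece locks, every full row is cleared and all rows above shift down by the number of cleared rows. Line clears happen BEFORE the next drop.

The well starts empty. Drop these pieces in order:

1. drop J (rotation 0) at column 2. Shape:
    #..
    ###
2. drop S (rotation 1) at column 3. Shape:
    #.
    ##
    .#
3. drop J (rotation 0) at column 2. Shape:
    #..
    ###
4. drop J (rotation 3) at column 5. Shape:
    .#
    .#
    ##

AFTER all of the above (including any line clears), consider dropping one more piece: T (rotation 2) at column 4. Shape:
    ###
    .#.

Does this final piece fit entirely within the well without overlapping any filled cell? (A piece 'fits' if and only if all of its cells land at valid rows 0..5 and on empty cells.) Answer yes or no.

Answer: yes

Derivation:
Drop 1: J rot0 at col 2 lands with bottom-row=0; cleared 0 line(s) (total 0); column heights now [0 0 2 1 1 0 0], max=2
Drop 2: S rot1 at col 3 lands with bottom-row=1; cleared 0 line(s) (total 0); column heights now [0 0 2 4 3 0 0], max=4
Drop 3: J rot0 at col 2 lands with bottom-row=4; cleared 0 line(s) (total 0); column heights now [0 0 6 5 5 0 0], max=6
Drop 4: J rot3 at col 5 lands with bottom-row=0; cleared 0 line(s) (total 0); column heights now [0 0 6 5 5 1 3], max=6
Test piece T rot2 at col 4 (width 3): heights before test = [0 0 6 5 5 1 3]; fits = True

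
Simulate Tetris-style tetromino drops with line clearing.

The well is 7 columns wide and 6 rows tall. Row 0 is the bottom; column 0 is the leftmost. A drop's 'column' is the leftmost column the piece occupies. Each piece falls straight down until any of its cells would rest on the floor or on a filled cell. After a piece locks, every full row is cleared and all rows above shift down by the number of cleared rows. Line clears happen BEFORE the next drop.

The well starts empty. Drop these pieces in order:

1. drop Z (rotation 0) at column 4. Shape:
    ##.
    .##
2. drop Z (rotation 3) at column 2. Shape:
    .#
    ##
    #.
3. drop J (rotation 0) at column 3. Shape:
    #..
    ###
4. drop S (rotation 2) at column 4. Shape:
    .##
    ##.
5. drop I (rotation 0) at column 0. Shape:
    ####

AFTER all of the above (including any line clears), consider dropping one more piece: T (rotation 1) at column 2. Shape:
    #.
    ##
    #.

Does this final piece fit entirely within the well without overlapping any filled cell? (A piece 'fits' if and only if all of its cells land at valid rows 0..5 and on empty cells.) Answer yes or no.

Answer: no

Derivation:
Drop 1: Z rot0 at col 4 lands with bottom-row=0; cleared 0 line(s) (total 0); column heights now [0 0 0 0 2 2 1], max=2
Drop 2: Z rot3 at col 2 lands with bottom-row=0; cleared 0 line(s) (total 0); column heights now [0 0 2 3 2 2 1], max=3
Drop 3: J rot0 at col 3 lands with bottom-row=3; cleared 0 line(s) (total 0); column heights now [0 0 2 5 4 4 1], max=5
Drop 4: S rot2 at col 4 lands with bottom-row=4; cleared 0 line(s) (total 0); column heights now [0 0 2 5 5 6 6], max=6
Drop 5: I rot0 at col 0 lands with bottom-row=5; cleared 0 line(s) (total 0); column heights now [6 6 6 6 5 6 6], max=6
Test piece T rot1 at col 2 (width 2): heights before test = [6 6 6 6 5 6 6]; fits = False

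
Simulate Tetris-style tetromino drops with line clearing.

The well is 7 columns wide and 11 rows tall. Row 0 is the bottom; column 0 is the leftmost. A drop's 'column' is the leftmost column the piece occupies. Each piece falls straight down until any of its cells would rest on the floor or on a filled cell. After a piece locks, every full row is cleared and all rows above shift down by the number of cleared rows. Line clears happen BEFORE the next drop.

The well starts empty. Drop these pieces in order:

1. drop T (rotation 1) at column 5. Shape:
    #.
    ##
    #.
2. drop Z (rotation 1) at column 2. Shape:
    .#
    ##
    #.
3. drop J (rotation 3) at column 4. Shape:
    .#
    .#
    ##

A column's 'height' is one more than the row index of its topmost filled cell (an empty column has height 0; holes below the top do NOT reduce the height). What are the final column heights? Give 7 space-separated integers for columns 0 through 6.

Drop 1: T rot1 at col 5 lands with bottom-row=0; cleared 0 line(s) (total 0); column heights now [0 0 0 0 0 3 2], max=3
Drop 2: Z rot1 at col 2 lands with bottom-row=0; cleared 0 line(s) (total 0); column heights now [0 0 2 3 0 3 2], max=3
Drop 3: J rot3 at col 4 lands with bottom-row=3; cleared 0 line(s) (total 0); column heights now [0 0 2 3 4 6 2], max=6

Answer: 0 0 2 3 4 6 2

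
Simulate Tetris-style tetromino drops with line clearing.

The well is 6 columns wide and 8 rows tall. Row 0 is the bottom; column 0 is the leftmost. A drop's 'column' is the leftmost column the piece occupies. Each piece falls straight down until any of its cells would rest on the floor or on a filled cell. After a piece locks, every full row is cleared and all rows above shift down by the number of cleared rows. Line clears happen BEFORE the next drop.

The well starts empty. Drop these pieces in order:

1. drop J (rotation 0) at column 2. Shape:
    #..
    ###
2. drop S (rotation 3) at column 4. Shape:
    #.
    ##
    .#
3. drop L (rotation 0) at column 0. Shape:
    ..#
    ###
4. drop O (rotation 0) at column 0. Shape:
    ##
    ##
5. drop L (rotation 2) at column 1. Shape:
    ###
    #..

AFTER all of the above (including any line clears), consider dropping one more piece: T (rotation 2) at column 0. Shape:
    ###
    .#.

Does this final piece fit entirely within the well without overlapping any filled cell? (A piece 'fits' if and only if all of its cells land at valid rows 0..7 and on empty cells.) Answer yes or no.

Drop 1: J rot0 at col 2 lands with bottom-row=0; cleared 0 line(s) (total 0); column heights now [0 0 2 1 1 0], max=2
Drop 2: S rot3 at col 4 lands with bottom-row=0; cleared 0 line(s) (total 0); column heights now [0 0 2 1 3 2], max=3
Drop 3: L rot0 at col 0 lands with bottom-row=2; cleared 0 line(s) (total 0); column heights now [3 3 4 1 3 2], max=4
Drop 4: O rot0 at col 0 lands with bottom-row=3; cleared 0 line(s) (total 0); column heights now [5 5 4 1 3 2], max=5
Drop 5: L rot2 at col 1 lands with bottom-row=5; cleared 0 line(s) (total 0); column heights now [5 7 7 7 3 2], max=7
Test piece T rot2 at col 0 (width 3): heights before test = [5 7 7 7 3 2]; fits = False

Answer: no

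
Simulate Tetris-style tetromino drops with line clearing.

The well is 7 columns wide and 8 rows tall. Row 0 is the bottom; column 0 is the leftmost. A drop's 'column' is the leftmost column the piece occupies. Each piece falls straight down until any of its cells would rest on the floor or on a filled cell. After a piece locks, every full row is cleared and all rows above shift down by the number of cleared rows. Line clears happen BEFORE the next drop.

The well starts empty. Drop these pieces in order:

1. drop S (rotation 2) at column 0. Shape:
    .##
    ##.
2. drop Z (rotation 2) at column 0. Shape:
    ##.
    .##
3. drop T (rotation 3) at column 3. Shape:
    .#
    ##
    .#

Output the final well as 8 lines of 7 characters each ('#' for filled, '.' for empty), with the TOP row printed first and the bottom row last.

Answer: .......
.......
.......
.......
##.....
.##.#..
.####..
##..#..

Derivation:
Drop 1: S rot2 at col 0 lands with bottom-row=0; cleared 0 line(s) (total 0); column heights now [1 2 2 0 0 0 0], max=2
Drop 2: Z rot2 at col 0 lands with bottom-row=2; cleared 0 line(s) (total 0); column heights now [4 4 3 0 0 0 0], max=4
Drop 3: T rot3 at col 3 lands with bottom-row=0; cleared 0 line(s) (total 0); column heights now [4 4 3 2 3 0 0], max=4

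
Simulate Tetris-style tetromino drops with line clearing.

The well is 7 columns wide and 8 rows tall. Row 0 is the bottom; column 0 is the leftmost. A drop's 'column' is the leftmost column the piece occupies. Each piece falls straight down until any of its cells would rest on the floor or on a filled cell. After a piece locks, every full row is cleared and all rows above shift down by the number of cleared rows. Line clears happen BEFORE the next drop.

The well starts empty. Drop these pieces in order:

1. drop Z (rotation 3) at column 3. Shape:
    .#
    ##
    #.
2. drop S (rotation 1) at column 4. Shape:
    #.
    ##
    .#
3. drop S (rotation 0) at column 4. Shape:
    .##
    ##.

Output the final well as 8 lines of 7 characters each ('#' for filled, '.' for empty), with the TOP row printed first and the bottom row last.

Answer: .......
.....##
....##.
....#..
....##.
....##.
...##..
...#...

Derivation:
Drop 1: Z rot3 at col 3 lands with bottom-row=0; cleared 0 line(s) (total 0); column heights now [0 0 0 2 3 0 0], max=3
Drop 2: S rot1 at col 4 lands with bottom-row=2; cleared 0 line(s) (total 0); column heights now [0 0 0 2 5 4 0], max=5
Drop 3: S rot0 at col 4 lands with bottom-row=5; cleared 0 line(s) (total 0); column heights now [0 0 0 2 6 7 7], max=7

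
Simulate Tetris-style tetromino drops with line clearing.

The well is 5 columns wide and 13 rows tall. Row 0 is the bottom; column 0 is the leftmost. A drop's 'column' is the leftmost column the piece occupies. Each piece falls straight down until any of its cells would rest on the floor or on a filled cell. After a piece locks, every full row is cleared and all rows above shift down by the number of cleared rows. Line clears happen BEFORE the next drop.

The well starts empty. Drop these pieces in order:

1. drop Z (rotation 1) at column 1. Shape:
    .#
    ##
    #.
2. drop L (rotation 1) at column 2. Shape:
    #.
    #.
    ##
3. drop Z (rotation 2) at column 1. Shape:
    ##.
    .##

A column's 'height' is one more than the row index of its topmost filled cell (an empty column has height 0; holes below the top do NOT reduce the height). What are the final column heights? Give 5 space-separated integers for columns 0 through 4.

Answer: 0 8 8 7 0

Derivation:
Drop 1: Z rot1 at col 1 lands with bottom-row=0; cleared 0 line(s) (total 0); column heights now [0 2 3 0 0], max=3
Drop 2: L rot1 at col 2 lands with bottom-row=3; cleared 0 line(s) (total 0); column heights now [0 2 6 4 0], max=6
Drop 3: Z rot2 at col 1 lands with bottom-row=6; cleared 0 line(s) (total 0); column heights now [0 8 8 7 0], max=8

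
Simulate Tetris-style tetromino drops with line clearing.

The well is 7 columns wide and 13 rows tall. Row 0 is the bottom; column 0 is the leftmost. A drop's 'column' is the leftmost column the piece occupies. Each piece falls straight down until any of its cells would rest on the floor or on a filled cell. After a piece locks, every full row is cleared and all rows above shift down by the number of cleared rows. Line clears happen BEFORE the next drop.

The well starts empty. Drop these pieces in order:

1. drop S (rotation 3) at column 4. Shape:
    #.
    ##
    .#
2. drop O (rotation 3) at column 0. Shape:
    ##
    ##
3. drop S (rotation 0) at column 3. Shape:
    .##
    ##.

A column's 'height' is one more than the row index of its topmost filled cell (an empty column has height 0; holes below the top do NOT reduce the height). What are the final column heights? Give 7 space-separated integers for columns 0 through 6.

Answer: 2 2 0 4 5 5 0

Derivation:
Drop 1: S rot3 at col 4 lands with bottom-row=0; cleared 0 line(s) (total 0); column heights now [0 0 0 0 3 2 0], max=3
Drop 2: O rot3 at col 0 lands with bottom-row=0; cleared 0 line(s) (total 0); column heights now [2 2 0 0 3 2 0], max=3
Drop 3: S rot0 at col 3 lands with bottom-row=3; cleared 0 line(s) (total 0); column heights now [2 2 0 4 5 5 0], max=5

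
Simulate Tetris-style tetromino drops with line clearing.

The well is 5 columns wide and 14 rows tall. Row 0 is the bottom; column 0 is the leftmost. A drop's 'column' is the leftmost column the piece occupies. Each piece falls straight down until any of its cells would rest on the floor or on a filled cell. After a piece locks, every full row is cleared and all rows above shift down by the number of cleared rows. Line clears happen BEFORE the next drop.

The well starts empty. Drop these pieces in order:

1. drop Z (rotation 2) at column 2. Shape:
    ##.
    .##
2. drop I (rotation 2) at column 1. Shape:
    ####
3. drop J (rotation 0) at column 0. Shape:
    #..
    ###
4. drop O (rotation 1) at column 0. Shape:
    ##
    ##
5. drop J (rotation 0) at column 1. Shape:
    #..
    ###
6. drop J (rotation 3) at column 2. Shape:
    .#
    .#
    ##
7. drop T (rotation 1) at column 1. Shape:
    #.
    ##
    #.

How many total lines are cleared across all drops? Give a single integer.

Answer: 0

Derivation:
Drop 1: Z rot2 at col 2 lands with bottom-row=0; cleared 0 line(s) (total 0); column heights now [0 0 2 2 1], max=2
Drop 2: I rot2 at col 1 lands with bottom-row=2; cleared 0 line(s) (total 0); column heights now [0 3 3 3 3], max=3
Drop 3: J rot0 at col 0 lands with bottom-row=3; cleared 0 line(s) (total 0); column heights now [5 4 4 3 3], max=5
Drop 4: O rot1 at col 0 lands with bottom-row=5; cleared 0 line(s) (total 0); column heights now [7 7 4 3 3], max=7
Drop 5: J rot0 at col 1 lands with bottom-row=7; cleared 0 line(s) (total 0); column heights now [7 9 8 8 3], max=9
Drop 6: J rot3 at col 2 lands with bottom-row=8; cleared 0 line(s) (total 0); column heights now [7 9 9 11 3], max=11
Drop 7: T rot1 at col 1 lands with bottom-row=9; cleared 0 line(s) (total 0); column heights now [7 12 11 11 3], max=12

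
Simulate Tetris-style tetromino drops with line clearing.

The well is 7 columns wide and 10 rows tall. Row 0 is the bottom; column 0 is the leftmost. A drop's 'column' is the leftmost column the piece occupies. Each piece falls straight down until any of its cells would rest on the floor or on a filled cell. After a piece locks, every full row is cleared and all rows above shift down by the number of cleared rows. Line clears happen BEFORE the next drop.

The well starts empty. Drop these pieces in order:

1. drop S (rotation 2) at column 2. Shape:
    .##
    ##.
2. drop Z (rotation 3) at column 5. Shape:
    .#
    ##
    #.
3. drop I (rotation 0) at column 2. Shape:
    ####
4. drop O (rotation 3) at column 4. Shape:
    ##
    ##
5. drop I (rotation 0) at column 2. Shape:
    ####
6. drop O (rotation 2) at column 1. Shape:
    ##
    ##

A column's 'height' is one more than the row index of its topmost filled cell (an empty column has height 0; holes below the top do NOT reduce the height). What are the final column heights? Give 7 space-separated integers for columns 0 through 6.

Drop 1: S rot2 at col 2 lands with bottom-row=0; cleared 0 line(s) (total 0); column heights now [0 0 1 2 2 0 0], max=2
Drop 2: Z rot3 at col 5 lands with bottom-row=0; cleared 0 line(s) (total 0); column heights now [0 0 1 2 2 2 3], max=3
Drop 3: I rot0 at col 2 lands with bottom-row=2; cleared 0 line(s) (total 0); column heights now [0 0 3 3 3 3 3], max=3
Drop 4: O rot3 at col 4 lands with bottom-row=3; cleared 0 line(s) (total 0); column heights now [0 0 3 3 5 5 3], max=5
Drop 5: I rot0 at col 2 lands with bottom-row=5; cleared 0 line(s) (total 0); column heights now [0 0 6 6 6 6 3], max=6
Drop 6: O rot2 at col 1 lands with bottom-row=6; cleared 0 line(s) (total 0); column heights now [0 8 8 6 6 6 3], max=8

Answer: 0 8 8 6 6 6 3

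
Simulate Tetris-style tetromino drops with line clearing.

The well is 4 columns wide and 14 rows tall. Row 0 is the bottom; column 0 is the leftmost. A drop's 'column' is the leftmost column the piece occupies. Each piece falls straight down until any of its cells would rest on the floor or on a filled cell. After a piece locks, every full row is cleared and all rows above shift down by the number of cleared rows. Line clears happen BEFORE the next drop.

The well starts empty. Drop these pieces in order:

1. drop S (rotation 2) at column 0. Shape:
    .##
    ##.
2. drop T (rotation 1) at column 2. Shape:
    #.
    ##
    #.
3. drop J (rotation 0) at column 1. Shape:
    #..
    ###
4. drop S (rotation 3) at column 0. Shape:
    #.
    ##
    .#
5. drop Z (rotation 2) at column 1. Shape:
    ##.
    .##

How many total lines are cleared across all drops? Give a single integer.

Answer: 1

Derivation:
Drop 1: S rot2 at col 0 lands with bottom-row=0; cleared 0 line(s) (total 0); column heights now [1 2 2 0], max=2
Drop 2: T rot1 at col 2 lands with bottom-row=2; cleared 0 line(s) (total 0); column heights now [1 2 5 4], max=5
Drop 3: J rot0 at col 1 lands with bottom-row=5; cleared 0 line(s) (total 0); column heights now [1 7 6 6], max=7
Drop 4: S rot3 at col 0 lands with bottom-row=7; cleared 0 line(s) (total 0); column heights now [10 9 6 6], max=10
Drop 5: Z rot2 at col 1 lands with bottom-row=8; cleared 1 line(s) (total 1); column heights now [9 9 9 6], max=9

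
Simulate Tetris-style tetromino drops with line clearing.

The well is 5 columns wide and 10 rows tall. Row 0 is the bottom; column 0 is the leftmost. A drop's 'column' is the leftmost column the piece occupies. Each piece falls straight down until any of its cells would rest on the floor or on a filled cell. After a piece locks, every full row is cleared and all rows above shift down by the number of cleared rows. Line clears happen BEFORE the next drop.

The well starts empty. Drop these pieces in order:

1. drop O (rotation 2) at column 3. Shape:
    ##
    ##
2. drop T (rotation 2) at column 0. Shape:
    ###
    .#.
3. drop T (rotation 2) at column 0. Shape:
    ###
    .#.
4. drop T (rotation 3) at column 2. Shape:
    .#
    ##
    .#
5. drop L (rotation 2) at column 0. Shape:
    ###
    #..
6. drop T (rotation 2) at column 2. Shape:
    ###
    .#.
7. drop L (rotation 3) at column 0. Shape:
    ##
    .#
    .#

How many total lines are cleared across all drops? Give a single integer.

Drop 1: O rot2 at col 3 lands with bottom-row=0; cleared 0 line(s) (total 0); column heights now [0 0 0 2 2], max=2
Drop 2: T rot2 at col 0 lands with bottom-row=0; cleared 1 line(s) (total 1); column heights now [0 1 0 1 1], max=1
Drop 3: T rot2 at col 0 lands with bottom-row=1; cleared 0 line(s) (total 1); column heights now [3 3 3 1 1], max=3
Drop 4: T rot3 at col 2 lands with bottom-row=2; cleared 0 line(s) (total 1); column heights now [3 3 4 5 1], max=5
Drop 5: L rot2 at col 0 lands with bottom-row=3; cleared 0 line(s) (total 1); column heights now [5 5 5 5 1], max=5
Drop 6: T rot2 at col 2 lands with bottom-row=5; cleared 0 line(s) (total 1); column heights now [5 5 7 7 7], max=7
Drop 7: L rot3 at col 0 lands with bottom-row=5; cleared 0 line(s) (total 1); column heights now [8 8 7 7 7], max=8

Answer: 1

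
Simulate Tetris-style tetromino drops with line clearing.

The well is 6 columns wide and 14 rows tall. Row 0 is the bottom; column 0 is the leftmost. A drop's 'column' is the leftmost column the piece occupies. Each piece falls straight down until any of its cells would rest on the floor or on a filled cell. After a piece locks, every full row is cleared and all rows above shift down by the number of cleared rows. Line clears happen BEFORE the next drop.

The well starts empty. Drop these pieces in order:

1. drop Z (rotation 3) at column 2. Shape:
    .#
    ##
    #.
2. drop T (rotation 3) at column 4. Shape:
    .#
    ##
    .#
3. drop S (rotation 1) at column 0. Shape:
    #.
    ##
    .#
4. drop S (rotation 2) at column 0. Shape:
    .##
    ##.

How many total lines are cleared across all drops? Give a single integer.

Answer: 1

Derivation:
Drop 1: Z rot3 at col 2 lands with bottom-row=0; cleared 0 line(s) (total 0); column heights now [0 0 2 3 0 0], max=3
Drop 2: T rot3 at col 4 lands with bottom-row=0; cleared 0 line(s) (total 0); column heights now [0 0 2 3 2 3], max=3
Drop 3: S rot1 at col 0 lands with bottom-row=0; cleared 1 line(s) (total 1); column heights now [2 1 1 2 0 2], max=2
Drop 4: S rot2 at col 0 lands with bottom-row=2; cleared 0 line(s) (total 1); column heights now [3 4 4 2 0 2], max=4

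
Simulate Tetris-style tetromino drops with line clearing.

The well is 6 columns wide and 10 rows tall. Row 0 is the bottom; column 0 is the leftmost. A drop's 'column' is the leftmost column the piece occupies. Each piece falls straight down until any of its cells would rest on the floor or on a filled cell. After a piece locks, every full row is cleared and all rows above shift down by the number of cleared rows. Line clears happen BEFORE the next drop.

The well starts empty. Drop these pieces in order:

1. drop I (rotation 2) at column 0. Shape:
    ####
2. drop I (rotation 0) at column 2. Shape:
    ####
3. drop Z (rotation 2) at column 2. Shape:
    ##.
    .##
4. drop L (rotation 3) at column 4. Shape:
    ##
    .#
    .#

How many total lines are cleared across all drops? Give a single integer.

Drop 1: I rot2 at col 0 lands with bottom-row=0; cleared 0 line(s) (total 0); column heights now [1 1 1 1 0 0], max=1
Drop 2: I rot0 at col 2 lands with bottom-row=1; cleared 0 line(s) (total 0); column heights now [1 1 2 2 2 2], max=2
Drop 3: Z rot2 at col 2 lands with bottom-row=2; cleared 0 line(s) (total 0); column heights now [1 1 4 4 3 2], max=4
Drop 4: L rot3 at col 4 lands with bottom-row=2; cleared 0 line(s) (total 0); column heights now [1 1 4 4 5 5], max=5

Answer: 0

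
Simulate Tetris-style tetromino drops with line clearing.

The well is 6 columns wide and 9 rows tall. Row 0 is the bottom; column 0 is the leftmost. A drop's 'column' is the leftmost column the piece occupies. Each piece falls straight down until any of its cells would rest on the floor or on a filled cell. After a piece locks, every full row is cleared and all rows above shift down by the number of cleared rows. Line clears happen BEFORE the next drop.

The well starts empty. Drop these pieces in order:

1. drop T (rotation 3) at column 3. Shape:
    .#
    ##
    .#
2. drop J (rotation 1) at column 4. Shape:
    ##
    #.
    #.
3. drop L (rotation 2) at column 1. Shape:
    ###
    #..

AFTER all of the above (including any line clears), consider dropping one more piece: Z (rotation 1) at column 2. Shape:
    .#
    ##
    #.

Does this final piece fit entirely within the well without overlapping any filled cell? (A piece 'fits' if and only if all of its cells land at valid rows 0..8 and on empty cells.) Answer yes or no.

Answer: yes

Derivation:
Drop 1: T rot3 at col 3 lands with bottom-row=0; cleared 0 line(s) (total 0); column heights now [0 0 0 2 3 0], max=3
Drop 2: J rot1 at col 4 lands with bottom-row=3; cleared 0 line(s) (total 0); column heights now [0 0 0 2 6 6], max=6
Drop 3: L rot2 at col 1 lands with bottom-row=1; cleared 0 line(s) (total 0); column heights now [0 3 3 3 6 6], max=6
Test piece Z rot1 at col 2 (width 2): heights before test = [0 3 3 3 6 6]; fits = True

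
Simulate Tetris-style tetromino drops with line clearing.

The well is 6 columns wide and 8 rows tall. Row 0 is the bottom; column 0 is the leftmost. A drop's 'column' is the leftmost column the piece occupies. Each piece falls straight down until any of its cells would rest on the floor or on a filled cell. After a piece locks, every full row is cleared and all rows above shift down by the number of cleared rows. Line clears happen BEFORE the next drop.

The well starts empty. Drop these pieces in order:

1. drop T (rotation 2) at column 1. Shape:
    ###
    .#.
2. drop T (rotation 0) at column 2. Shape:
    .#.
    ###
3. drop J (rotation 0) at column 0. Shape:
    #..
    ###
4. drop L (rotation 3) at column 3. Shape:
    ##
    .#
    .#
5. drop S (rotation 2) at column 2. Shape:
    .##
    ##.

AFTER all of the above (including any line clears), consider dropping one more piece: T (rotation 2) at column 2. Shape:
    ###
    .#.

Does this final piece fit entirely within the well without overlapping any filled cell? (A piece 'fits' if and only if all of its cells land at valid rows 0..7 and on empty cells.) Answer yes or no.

Answer: no

Derivation:
Drop 1: T rot2 at col 1 lands with bottom-row=0; cleared 0 line(s) (total 0); column heights now [0 2 2 2 0 0], max=2
Drop 2: T rot0 at col 2 lands with bottom-row=2; cleared 0 line(s) (total 0); column heights now [0 2 3 4 3 0], max=4
Drop 3: J rot0 at col 0 lands with bottom-row=3; cleared 0 line(s) (total 0); column heights now [5 4 4 4 3 0], max=5
Drop 4: L rot3 at col 3 lands with bottom-row=3; cleared 0 line(s) (total 0); column heights now [5 4 4 6 6 0], max=6
Drop 5: S rot2 at col 2 lands with bottom-row=6; cleared 0 line(s) (total 0); column heights now [5 4 7 8 8 0], max=8
Test piece T rot2 at col 2 (width 3): heights before test = [5 4 7 8 8 0]; fits = False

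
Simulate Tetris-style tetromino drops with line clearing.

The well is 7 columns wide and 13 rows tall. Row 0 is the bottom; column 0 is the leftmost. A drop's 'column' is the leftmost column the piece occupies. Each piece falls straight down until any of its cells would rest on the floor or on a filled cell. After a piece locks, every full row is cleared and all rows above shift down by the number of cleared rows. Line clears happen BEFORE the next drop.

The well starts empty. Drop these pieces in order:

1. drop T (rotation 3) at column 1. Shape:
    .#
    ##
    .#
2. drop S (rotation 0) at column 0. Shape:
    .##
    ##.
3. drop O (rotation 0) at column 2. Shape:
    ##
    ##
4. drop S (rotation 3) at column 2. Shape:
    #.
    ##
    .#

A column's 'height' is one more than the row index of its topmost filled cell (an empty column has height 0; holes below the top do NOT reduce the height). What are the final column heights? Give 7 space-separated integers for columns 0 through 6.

Answer: 3 4 9 8 0 0 0

Derivation:
Drop 1: T rot3 at col 1 lands with bottom-row=0; cleared 0 line(s) (total 0); column heights now [0 2 3 0 0 0 0], max=3
Drop 2: S rot0 at col 0 lands with bottom-row=2; cleared 0 line(s) (total 0); column heights now [3 4 4 0 0 0 0], max=4
Drop 3: O rot0 at col 2 lands with bottom-row=4; cleared 0 line(s) (total 0); column heights now [3 4 6 6 0 0 0], max=6
Drop 4: S rot3 at col 2 lands with bottom-row=6; cleared 0 line(s) (total 0); column heights now [3 4 9 8 0 0 0], max=9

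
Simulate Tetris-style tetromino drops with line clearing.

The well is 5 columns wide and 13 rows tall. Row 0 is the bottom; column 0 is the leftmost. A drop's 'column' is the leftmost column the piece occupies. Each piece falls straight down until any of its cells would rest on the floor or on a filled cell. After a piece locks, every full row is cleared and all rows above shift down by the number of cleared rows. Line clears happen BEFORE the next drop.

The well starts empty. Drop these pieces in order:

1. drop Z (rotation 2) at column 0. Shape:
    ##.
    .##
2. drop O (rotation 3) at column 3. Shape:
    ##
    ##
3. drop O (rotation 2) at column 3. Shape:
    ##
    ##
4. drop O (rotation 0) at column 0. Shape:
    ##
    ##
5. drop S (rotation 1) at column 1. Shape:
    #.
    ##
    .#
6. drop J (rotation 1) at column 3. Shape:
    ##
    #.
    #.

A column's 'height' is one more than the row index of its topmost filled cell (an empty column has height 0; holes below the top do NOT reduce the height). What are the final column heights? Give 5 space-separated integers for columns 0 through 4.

Drop 1: Z rot2 at col 0 lands with bottom-row=0; cleared 0 line(s) (total 0); column heights now [2 2 1 0 0], max=2
Drop 2: O rot3 at col 3 lands with bottom-row=0; cleared 0 line(s) (total 0); column heights now [2 2 1 2 2], max=2
Drop 3: O rot2 at col 3 lands with bottom-row=2; cleared 0 line(s) (total 0); column heights now [2 2 1 4 4], max=4
Drop 4: O rot0 at col 0 lands with bottom-row=2; cleared 0 line(s) (total 0); column heights now [4 4 1 4 4], max=4
Drop 5: S rot1 at col 1 lands with bottom-row=3; cleared 1 line(s) (total 1); column heights now [3 5 4 3 3], max=5
Drop 6: J rot1 at col 3 lands with bottom-row=3; cleared 0 line(s) (total 1); column heights now [3 5 4 6 6], max=6

Answer: 3 5 4 6 6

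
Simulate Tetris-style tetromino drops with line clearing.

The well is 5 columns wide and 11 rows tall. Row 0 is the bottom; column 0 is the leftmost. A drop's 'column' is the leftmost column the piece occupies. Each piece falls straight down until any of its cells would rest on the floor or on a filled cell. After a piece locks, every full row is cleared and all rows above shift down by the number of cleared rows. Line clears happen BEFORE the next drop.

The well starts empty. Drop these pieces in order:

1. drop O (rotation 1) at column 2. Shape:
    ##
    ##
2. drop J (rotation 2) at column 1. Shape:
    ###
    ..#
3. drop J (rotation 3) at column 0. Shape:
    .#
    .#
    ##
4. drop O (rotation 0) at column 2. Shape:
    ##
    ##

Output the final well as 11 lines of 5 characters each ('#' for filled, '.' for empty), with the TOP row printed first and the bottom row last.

Answer: .....
.....
.....
.....
.#...
.###.
####.
.###.
...#.
..##.
..##.

Derivation:
Drop 1: O rot1 at col 2 lands with bottom-row=0; cleared 0 line(s) (total 0); column heights now [0 0 2 2 0], max=2
Drop 2: J rot2 at col 1 lands with bottom-row=2; cleared 0 line(s) (total 0); column heights now [0 4 4 4 0], max=4
Drop 3: J rot3 at col 0 lands with bottom-row=4; cleared 0 line(s) (total 0); column heights now [5 7 4 4 0], max=7
Drop 4: O rot0 at col 2 lands with bottom-row=4; cleared 0 line(s) (total 0); column heights now [5 7 6 6 0], max=7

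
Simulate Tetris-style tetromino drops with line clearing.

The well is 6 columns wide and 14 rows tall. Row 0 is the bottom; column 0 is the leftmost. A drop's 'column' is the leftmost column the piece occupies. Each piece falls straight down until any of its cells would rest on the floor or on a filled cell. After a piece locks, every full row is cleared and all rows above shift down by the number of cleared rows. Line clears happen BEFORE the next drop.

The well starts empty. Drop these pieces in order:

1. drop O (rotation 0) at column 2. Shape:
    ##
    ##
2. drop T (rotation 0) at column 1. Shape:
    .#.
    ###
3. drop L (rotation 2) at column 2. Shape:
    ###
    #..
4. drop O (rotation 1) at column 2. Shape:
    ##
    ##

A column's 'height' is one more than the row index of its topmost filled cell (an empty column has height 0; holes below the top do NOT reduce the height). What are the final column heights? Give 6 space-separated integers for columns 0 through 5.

Answer: 0 3 8 8 6 0

Derivation:
Drop 1: O rot0 at col 2 lands with bottom-row=0; cleared 0 line(s) (total 0); column heights now [0 0 2 2 0 0], max=2
Drop 2: T rot0 at col 1 lands with bottom-row=2; cleared 0 line(s) (total 0); column heights now [0 3 4 3 0 0], max=4
Drop 3: L rot2 at col 2 lands with bottom-row=4; cleared 0 line(s) (total 0); column heights now [0 3 6 6 6 0], max=6
Drop 4: O rot1 at col 2 lands with bottom-row=6; cleared 0 line(s) (total 0); column heights now [0 3 8 8 6 0], max=8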